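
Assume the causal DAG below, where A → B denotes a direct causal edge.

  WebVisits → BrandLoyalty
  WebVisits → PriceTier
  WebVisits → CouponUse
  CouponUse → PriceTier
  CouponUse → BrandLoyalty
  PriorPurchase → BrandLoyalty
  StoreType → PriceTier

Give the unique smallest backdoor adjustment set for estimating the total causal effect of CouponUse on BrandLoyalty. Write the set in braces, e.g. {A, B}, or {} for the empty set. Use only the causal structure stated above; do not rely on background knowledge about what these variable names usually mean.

{WebVisits}

Variables eligible for adjustment (non-descendants of CouponUse, excluding CouponUse and BrandLoyalty): {PriorPurchase, StoreType, WebVisits}.
Backdoor paths from CouponUse to BrandLoyalty:
  P1: CouponUse <- WebVisits -> BrandLoyalty
The empty set is not sufficient: P1 (CouponUse <- WebVisits -> BrandLoyalty) has no collider blocking it and no conditioned non-collider, so it is open.
Try {WebVisits}:
  P1: blocked at fork node WebVisits ∈ conditioning set.
{WebVisits} contains no descendant of CouponUse and blocks every backdoor path.
No other singleton works — e.g. {PriorPurchase} leaves P1 open — so {WebVisits} is the unique smallest valid adjustment set.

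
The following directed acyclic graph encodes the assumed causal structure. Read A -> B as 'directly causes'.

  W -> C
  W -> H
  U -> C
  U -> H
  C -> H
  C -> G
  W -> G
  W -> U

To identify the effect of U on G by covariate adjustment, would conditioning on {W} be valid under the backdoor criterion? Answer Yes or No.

Backdoor paths from U to G (paths whose first edge points into U):
  P1: U <- W -> C -> G
  P2: U <- W -> H <- C -> G
  P3: U <- W -> G
Condition 1 (no descendant of U in the set): holds — descendants of U are {C, G, H}; none are in {W}.
Condition 2 (every backdoor path blocked by {W}):
  P1: blocked at fork node W ∈ conditioning set.
  P2: blocked at fork node W ∈ conditioning set.
  P3: blocked at fork node W ∈ conditioning set.
{W} satisfies the backdoor criterion.

Yes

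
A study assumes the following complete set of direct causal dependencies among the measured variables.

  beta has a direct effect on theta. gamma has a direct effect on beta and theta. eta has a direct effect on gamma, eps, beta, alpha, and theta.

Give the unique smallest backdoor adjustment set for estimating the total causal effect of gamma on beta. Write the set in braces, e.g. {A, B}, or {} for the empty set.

Variables eligible for adjustment (non-descendants of gamma, excluding gamma and beta): {alpha, eps, eta}.
Backdoor paths from gamma to beta:
  P1: gamma <- eta -> beta
  P2: gamma <- eta -> theta <- beta
The empty set is not sufficient: P1 (gamma <- eta -> beta) has no collider blocking it and no conditioned non-collider, so it is open.
Try {eta}:
  P1: blocked at fork node eta ∈ conditioning set.
  P2: blocked at fork node eta ∈ conditioning set.
{eta} contains no descendant of gamma and blocks every backdoor path.
No other singleton works — e.g. {eps} leaves P1 open — so {eta} is the unique smallest valid adjustment set.

{eta}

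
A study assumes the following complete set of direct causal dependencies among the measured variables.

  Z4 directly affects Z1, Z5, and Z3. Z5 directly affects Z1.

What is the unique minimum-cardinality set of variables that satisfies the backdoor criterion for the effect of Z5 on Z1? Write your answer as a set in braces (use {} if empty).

Variables eligible for adjustment (non-descendants of Z5, excluding Z5 and Z1): {Z3, Z4}.
Backdoor paths from Z5 to Z1:
  P1: Z5 <- Z4 -> Z1
The empty set is not sufficient: P1 (Z5 <- Z4 -> Z1) has no collider blocking it and no conditioned non-collider, so it is open.
Try {Z4}:
  P1: blocked at fork node Z4 ∈ conditioning set.
{Z4} contains no descendant of Z5 and blocks every backdoor path.
No other singleton works — e.g. {Z3} leaves P1 open — so {Z4} is the unique smallest valid adjustment set.

{Z4}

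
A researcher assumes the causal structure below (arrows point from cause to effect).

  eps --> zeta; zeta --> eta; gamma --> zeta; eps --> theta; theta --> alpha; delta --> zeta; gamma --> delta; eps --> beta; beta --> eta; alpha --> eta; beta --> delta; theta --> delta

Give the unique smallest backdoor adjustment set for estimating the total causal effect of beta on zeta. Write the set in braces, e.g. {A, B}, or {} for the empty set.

Variables eligible for adjustment (non-descendants of beta, excluding beta and zeta): {alpha, eps, gamma, theta}.
Backdoor paths from beta to zeta:
  P1: beta <- eps -> theta -> alpha -> eta <- zeta
  P2: beta <- eps -> theta -> delta <- gamma -> zeta
  P3: beta <- eps -> theta -> delta -> zeta
  P4: beta <- eps -> zeta
The empty set is not sufficient: P3 (beta <- eps -> theta -> delta -> zeta) has no collider blocking it and no conditioned non-collider, so it is open.
Try {eps}:
  P1: blocked at fork node eps ∈ conditioning set.
  P2: blocked at fork node eps ∈ conditioning set.
  P3: blocked at fork node eps ∈ conditioning set.
  P4: blocked at fork node eps ∈ conditioning set.
{eps} contains no descendant of beta and blocks every backdoor path.
No other singleton works — e.g. {theta} leaves P4 open — so {eps} is the unique smallest valid adjustment set.

{eps}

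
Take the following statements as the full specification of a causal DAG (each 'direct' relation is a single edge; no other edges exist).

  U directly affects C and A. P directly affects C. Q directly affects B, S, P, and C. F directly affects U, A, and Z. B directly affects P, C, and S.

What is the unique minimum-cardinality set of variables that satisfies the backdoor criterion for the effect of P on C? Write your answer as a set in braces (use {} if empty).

Variables eligible for adjustment (non-descendants of P, excluding P and C): {A, B, F, Q, S, U, Z}.
Backdoor paths from P to C:
  P1: P <- Q -> B -> C
  P2: P <- Q -> S <- B -> C
  P3: P <- Q -> C
  P4: P <- B <- Q -> C
  P5: P <- B -> S <- Q -> C
  P6: P <- B -> C
The empty set is not sufficient: P1 (P <- Q -> B -> C) has no collider blocking it and no conditioned non-collider, so it is open.
Try {B, Q}:
  P1: blocked at fork node Q ∈ conditioning set.
  P2: blocked at fork node Q ∈ conditioning set.
  P3: blocked at fork node Q ∈ conditioning set.
  P4: blocked at chain node B ∈ conditioning set.
  P5: blocked at fork node B ∈ conditioning set.
  P6: blocked at fork node B ∈ conditioning set.
{B, Q} contains no descendant of P and blocks every backdoor path.
Every element of {B, Q} is needed (dropping B leaves P6 open; dropping Q leaves P3 open), so no proper subset is valid.
Among all size-2 subsets of the eligible variables, only {B, Q} blocks every backdoor path, so it is the unique smallest valid adjustment set.

{B, Q}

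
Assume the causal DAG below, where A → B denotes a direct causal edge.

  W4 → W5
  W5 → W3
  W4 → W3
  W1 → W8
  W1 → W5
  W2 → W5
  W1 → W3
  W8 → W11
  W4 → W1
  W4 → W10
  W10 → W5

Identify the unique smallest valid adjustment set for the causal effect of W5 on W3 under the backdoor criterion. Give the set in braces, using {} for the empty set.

{W1, W4}

Variables eligible for adjustment (non-descendants of W5, excluding W5 and W3): {W1, W10, W11, W2, W4, W8}.
Backdoor paths from W5 to W3:
  P1: W5 <- W4 -> W1 -> W3
  P2: W5 <- W4 -> W3
  P3: W5 <- W1 <- W4 -> W3
  P4: W5 <- W1 -> W3
  P5: W5 <- W10 <- W4 -> W1 -> W3
  P6: W5 <- W10 <- W4 -> W3
The empty set is not sufficient: P1 (W5 <- W4 -> W1 -> W3) has no collider blocking it and no conditioned non-collider, so it is open.
Try {W1, W4}:
  P1: blocked at fork node W4 ∈ conditioning set.
  P2: blocked at fork node W4 ∈ conditioning set.
  P3: blocked at chain node W1 ∈ conditioning set.
  P4: blocked at fork node W1 ∈ conditioning set.
  P5: blocked at fork node W4 ∈ conditioning set.
  P6: blocked at fork node W4 ∈ conditioning set.
{W1, W4} contains no descendant of W5 and blocks every backdoor path.
Every element of {W1, W4} is needed (dropping W1 leaves P4 open; dropping W4 leaves P2 open), so no proper subset is valid.
Among all size-2 subsets of the eligible variables, only {W1, W4} blocks every backdoor path, so it is the unique smallest valid adjustment set.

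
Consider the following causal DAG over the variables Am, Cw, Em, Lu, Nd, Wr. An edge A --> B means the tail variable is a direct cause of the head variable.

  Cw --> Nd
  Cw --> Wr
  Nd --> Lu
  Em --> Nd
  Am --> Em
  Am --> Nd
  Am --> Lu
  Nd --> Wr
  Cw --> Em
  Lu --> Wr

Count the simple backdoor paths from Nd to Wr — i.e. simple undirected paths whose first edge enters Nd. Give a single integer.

6

A backdoor path from Nd to Wr is any simple undirected path whose first edge points into Nd (i.e. leaves Nd via a parent).
Parents of Nd: {Am, Cw, Em}.
Enumerating:
  P1: Nd <- Am -> Em <- Cw -> Wr
  P2: Nd <- Am -> Lu -> Wr
  P3: Nd <- Cw -> Em <- Am -> Lu -> Wr
  P4: Nd <- Cw -> Wr
  P5: Nd <- Em <- Am -> Lu -> Wr
  P6: Nd <- Em <- Cw -> Wr
That exhausts the simple backdoor paths. Count: 6.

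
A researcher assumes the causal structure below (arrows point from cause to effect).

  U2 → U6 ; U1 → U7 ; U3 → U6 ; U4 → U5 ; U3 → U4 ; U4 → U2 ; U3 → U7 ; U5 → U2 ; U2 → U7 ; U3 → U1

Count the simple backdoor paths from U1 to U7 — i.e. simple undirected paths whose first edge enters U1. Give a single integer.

A backdoor path from U1 to U7 is any simple undirected path whose first edge points into U1 (i.e. leaves U1 via a parent).
Parents of U1: {U3}.
Enumerating:
  P1: U1 <- U3 -> U4 -> U5 -> U2 -> U7
  P2: U1 <- U3 -> U4 -> U2 -> U7
  P3: U1 <- U3 -> U6 <- U2 -> U7
  P4: U1 <- U3 -> U7
That exhausts the simple backdoor paths. Count: 4.

4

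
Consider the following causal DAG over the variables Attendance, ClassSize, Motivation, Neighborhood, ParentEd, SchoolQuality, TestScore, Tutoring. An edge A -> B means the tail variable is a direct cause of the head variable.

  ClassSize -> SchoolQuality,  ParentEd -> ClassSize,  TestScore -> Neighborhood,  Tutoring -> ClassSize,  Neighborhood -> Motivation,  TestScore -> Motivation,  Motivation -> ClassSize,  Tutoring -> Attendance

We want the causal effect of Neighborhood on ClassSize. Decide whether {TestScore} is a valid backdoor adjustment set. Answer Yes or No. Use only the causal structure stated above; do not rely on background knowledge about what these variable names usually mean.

Yes

Backdoor paths from Neighborhood to ClassSize (paths whose first edge points into Neighborhood):
  P1: Neighborhood <- TestScore -> Motivation -> ClassSize
Condition 1 (no descendant of Neighborhood in the set): holds — descendants of Neighborhood are {ClassSize, Motivation, SchoolQuality}; none are in {TestScore}.
Condition 2 (every backdoor path blocked by {TestScore}):
  P1: blocked at fork node TestScore ∈ conditioning set.
{TestScore} satisfies the backdoor criterion.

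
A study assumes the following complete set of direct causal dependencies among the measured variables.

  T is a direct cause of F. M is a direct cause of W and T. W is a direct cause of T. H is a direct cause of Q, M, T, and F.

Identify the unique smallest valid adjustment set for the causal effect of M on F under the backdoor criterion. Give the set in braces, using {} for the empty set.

{H}

Variables eligible for adjustment (non-descendants of M, excluding M and F): {H, Q}.
Backdoor paths from M to F:
  P1: M <- H -> T -> F
  P2: M <- H -> F
The empty set is not sufficient: P1 (M <- H -> T -> F) has no collider blocking it and no conditioned non-collider, so it is open.
Try {H}:
  P1: blocked at fork node H ∈ conditioning set.
  P2: blocked at fork node H ∈ conditioning set.
{H} contains no descendant of M and blocks every backdoor path.
No other singleton works — e.g. {Q} leaves P1 open — so {H} is the unique smallest valid adjustment set.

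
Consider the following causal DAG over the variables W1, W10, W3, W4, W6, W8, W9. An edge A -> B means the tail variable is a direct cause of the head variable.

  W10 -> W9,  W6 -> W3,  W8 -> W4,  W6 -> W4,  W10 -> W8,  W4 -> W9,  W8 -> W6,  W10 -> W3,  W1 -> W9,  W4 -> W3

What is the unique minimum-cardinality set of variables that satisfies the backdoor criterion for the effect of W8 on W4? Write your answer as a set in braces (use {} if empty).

{}

Variables eligible for adjustment (non-descendants of W8, excluding W8 and W4): {W1, W10}.
Backdoor paths from W8 to W4:
  P1: W8 <- W10 -> W9 <- W4
  P2: W8 <- W10 -> W3 <- W6 -> W4
  P3: W8 <- W10 -> W3 <- W4
Each backdoor path contains an unconditioned collider, so every path is already blocked with the empty conditioning set:
  P1: blocked at collider W9 (neither it nor any descendant is in the conditioning set).
  P2: blocked at collider W3 (neither it nor any descendant is in the conditioning set).
  P3: blocked at collider W3 (neither it nor any descendant is in the conditioning set).
The empty set is therefore the unique smallest valid set.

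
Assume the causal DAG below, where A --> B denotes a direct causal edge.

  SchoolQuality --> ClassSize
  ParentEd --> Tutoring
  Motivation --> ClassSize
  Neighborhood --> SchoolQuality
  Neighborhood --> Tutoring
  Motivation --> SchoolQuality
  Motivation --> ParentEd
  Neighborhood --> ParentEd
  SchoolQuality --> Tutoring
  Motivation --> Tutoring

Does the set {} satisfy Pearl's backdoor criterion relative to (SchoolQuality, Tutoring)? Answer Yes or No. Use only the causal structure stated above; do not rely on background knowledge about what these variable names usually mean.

Backdoor paths from SchoolQuality to Tutoring (paths whose first edge points into SchoolQuality):
  P1: SchoolQuality <- Neighborhood -> ParentEd <- Motivation -> Tutoring
  P2: SchoolQuality <- Neighborhood -> ParentEd -> Tutoring
  P3: SchoolQuality <- Neighborhood -> Tutoring
  P4: SchoolQuality <- Motivation -> ParentEd <- Neighborhood -> Tutoring
  P5: SchoolQuality <- Motivation -> ParentEd -> Tutoring
  P6: SchoolQuality <- Motivation -> Tutoring
Condition 1 (no descendant of SchoolQuality in the set): holds — descendants of SchoolQuality are {ClassSize, Tutoring}; none are in {}.
Condition 2 (every backdoor path blocked by {}):
  P1: blocked at collider ParentEd (neither it nor any descendant is in the conditioning set).
  P2: open — no interior node is in the conditioning set.
  P3: open — no interior node is in the conditioning set.
  P4: blocked at collider ParentEd (neither it nor any descendant is in the conditioning set).
  P5: open — no interior node is in the conditioning set.
  P6: open — no interior node is in the conditioning set.
{} does not satisfy the backdoor criterion.

No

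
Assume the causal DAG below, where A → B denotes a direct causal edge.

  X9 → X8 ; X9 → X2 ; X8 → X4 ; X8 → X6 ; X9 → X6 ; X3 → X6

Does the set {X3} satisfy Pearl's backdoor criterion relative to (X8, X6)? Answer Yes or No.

Backdoor paths from X8 to X6 (paths whose first edge points into X8):
  P1: X8 <- X9 -> X6
Condition 1 (no descendant of X8 in the set): holds — descendants of X8 are {X4, X6}; none are in {X3}.
Condition 2 (every backdoor path blocked by {X3}):
  P1: open — no interior node is in the conditioning set.
{X3} does not satisfy the backdoor criterion.

No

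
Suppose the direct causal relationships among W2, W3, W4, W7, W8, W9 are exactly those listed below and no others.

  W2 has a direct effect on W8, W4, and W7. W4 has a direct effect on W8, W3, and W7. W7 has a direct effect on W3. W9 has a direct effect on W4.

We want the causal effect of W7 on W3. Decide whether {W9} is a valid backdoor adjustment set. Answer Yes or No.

No

Backdoor paths from W7 to W3 (paths whose first edge points into W7):
  P1: W7 <- W2 -> W4 -> W3
  P2: W7 <- W2 -> W8 <- W4 -> W3
  P3: W7 <- W4 -> W3
Condition 1 (no descendant of W7 in the set): holds — descendants of W7 are {W3}; none are in {W9}.
Condition 2 (every backdoor path blocked by {W9}):
  P1: open — no interior node is in the conditioning set.
  P2: blocked at collider W8 (neither it nor any descendant is in the conditioning set).
  P3: open — no interior node is in the conditioning set.
{W9} does not satisfy the backdoor criterion.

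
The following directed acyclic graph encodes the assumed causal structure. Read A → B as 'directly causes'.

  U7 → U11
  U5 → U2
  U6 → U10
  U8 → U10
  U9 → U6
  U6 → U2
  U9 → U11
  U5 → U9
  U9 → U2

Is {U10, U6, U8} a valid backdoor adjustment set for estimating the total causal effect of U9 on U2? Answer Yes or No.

Backdoor paths from U9 to U2 (paths whose first edge points into U9):
  P1: U9 <- U5 -> U2
Condition 1 (no descendant of U9 in the set): FAILS — U10 and U6 are descendants of U9.
Condition 2 (every backdoor path blocked by {U10, U6, U8}):
  P1: open — no interior node is in the conditioning set.
{U10, U6, U8} does not satisfy the backdoor criterion.

No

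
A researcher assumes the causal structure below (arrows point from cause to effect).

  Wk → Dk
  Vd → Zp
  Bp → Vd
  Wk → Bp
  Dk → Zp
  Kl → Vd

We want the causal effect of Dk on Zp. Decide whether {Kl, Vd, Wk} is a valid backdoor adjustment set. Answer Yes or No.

Yes

Backdoor paths from Dk to Zp (paths whose first edge points into Dk):
  P1: Dk <- Wk -> Bp -> Vd -> Zp
Condition 1 (no descendant of Dk in the set): holds — descendants of Dk are {Zp}; none are in {Kl, Vd, Wk}.
Condition 2 (every backdoor path blocked by {Kl, Vd, Wk}):
  P1: blocked at fork node Wk ∈ conditioning set.
{Kl, Vd, Wk} satisfies the backdoor criterion.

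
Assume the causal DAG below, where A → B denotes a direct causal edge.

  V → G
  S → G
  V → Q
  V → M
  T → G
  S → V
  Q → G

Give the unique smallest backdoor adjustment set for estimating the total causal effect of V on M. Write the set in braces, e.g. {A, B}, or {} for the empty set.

{}

Variables eligible for adjustment (non-descendants of V, excluding V and M): {S, T}.
Backdoor paths from V to M:
  (none)
With no backdoor paths the empty set already satisfies the criterion, and it is trivially minimal.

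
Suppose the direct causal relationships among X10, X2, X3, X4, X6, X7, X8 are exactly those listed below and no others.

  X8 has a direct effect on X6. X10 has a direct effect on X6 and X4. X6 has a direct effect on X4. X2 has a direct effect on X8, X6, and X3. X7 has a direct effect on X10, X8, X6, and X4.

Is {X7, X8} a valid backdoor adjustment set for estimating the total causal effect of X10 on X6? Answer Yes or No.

Backdoor paths from X10 to X6 (paths whose first edge points into X10):
  P1: X10 <- X7 -> X8 <- X2 -> X6
  P2: X10 <- X7 -> X8 -> X6
  P3: X10 <- X7 -> X6
  P4: X10 <- X7 -> X4 <- X6
Condition 1 (no descendant of X10 in the set): holds — descendants of X10 are {X4, X6}; none are in {X7, X8}.
Condition 2 (every backdoor path blocked by {X7, X8}):
  P1: blocked at fork node X7 ∈ conditioning set.
  P2: blocked at fork node X7 ∈ conditioning set.
  P3: blocked at fork node X7 ∈ conditioning set.
  P4: blocked at fork node X7 ∈ conditioning set.
{X7, X8} satisfies the backdoor criterion.

Yes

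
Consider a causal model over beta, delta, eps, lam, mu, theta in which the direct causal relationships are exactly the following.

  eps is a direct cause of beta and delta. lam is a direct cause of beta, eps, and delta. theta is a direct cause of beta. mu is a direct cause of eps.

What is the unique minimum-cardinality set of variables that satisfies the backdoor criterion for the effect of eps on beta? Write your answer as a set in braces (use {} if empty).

Variables eligible for adjustment (non-descendants of eps, excluding eps and beta): {lam, mu, theta}.
Backdoor paths from eps to beta:
  P1: eps <- lam -> beta
The empty set is not sufficient: P1 (eps <- lam -> beta) has no collider blocking it and no conditioned non-collider, so it is open.
Try {lam}:
  P1: blocked at fork node lam ∈ conditioning set.
{lam} contains no descendant of eps and blocks every backdoor path.
No other singleton works — e.g. {mu} leaves P1 open — so {lam} is the unique smallest valid adjustment set.

{lam}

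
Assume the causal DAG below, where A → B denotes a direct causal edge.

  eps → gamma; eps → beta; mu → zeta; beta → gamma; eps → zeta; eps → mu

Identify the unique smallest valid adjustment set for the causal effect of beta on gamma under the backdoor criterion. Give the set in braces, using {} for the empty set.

Variables eligible for adjustment (non-descendants of beta, excluding beta and gamma): {eps, mu, zeta}.
Backdoor paths from beta to gamma:
  P1: beta <- eps -> gamma
The empty set is not sufficient: P1 (beta <- eps -> gamma) has no collider blocking it and no conditioned non-collider, so it is open.
Try {eps}:
  P1: blocked at fork node eps ∈ conditioning set.
{eps} contains no descendant of beta and blocks every backdoor path.
No other singleton works — e.g. {mu} leaves P1 open — so {eps} is the unique smallest valid adjustment set.

{eps}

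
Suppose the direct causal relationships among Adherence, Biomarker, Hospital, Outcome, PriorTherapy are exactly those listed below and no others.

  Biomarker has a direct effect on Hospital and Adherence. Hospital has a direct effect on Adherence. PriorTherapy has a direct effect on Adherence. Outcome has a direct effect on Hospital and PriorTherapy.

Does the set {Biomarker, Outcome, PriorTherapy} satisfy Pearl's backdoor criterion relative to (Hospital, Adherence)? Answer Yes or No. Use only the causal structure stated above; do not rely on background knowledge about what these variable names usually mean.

Yes

Backdoor paths from Hospital to Adherence (paths whose first edge points into Hospital):
  P1: Hospital <- Biomarker -> Adherence
  P2: Hospital <- Outcome -> PriorTherapy -> Adherence
Condition 1 (no descendant of Hospital in the set): holds — descendants of Hospital are {Adherence}; none are in {Biomarker, Outcome, PriorTherapy}.
Condition 2 (every backdoor path blocked by {Biomarker, Outcome, PriorTherapy}):
  P1: blocked at fork node Biomarker ∈ conditioning set.
  P2: blocked at fork node Outcome ∈ conditioning set.
{Biomarker, Outcome, PriorTherapy} satisfies the backdoor criterion.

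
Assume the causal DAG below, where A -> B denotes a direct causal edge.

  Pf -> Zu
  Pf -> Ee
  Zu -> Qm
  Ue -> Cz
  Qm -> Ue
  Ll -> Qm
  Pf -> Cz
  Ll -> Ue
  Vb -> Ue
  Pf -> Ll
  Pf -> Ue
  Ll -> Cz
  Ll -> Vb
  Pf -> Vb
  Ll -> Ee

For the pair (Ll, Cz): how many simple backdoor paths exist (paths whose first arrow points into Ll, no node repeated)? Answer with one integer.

A backdoor path from Ll to Cz is any simple undirected path whose first edge points into Ll (i.e. leaves Ll via a parent).
Parents of Ll: {Pf}.
Enumerating:
  P1: Ll <- Pf -> Zu -> Qm -> Ue -> Cz
  P2: Ll <- Pf -> Vb -> Ue -> Cz
  P3: Ll <- Pf -> Ue -> Cz
  P4: Ll <- Pf -> Cz
That exhausts the simple backdoor paths. Count: 4.

4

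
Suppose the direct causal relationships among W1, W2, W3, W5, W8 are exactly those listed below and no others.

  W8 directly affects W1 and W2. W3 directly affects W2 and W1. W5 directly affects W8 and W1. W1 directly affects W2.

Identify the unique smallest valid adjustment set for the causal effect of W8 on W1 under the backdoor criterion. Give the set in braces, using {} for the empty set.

Variables eligible for adjustment (non-descendants of W8, excluding W8 and W1): {W3, W5}.
Backdoor paths from W8 to W1:
  P1: W8 <- W5 -> W1
The empty set is not sufficient: P1 (W8 <- W5 -> W1) has no collider blocking it and no conditioned non-collider, so it is open.
Try {W5}:
  P1: blocked at fork node W5 ∈ conditioning set.
{W5} contains no descendant of W8 and blocks every backdoor path.
No other singleton works — e.g. {W3} leaves P1 open — so {W5} is the unique smallest valid adjustment set.

{W5}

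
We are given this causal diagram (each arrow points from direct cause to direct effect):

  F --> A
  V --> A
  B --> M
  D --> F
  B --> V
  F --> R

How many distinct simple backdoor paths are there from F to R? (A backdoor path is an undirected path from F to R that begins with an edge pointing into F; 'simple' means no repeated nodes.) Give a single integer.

A backdoor path from F to R is any simple undirected path whose first edge points into F (i.e. leaves F via a parent).
Parents of F: {D}.
No simple path from any parent of F reaches R without revisiting F, so there are no backdoor paths.

0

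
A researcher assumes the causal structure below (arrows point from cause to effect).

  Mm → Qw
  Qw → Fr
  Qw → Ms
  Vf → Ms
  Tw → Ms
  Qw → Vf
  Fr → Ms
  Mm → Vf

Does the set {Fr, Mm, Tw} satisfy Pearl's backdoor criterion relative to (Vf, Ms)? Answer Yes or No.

No

Backdoor paths from Vf to Ms (paths whose first edge points into Vf):
  P1: Vf <- Mm -> Qw -> Fr -> Ms
  P2: Vf <- Mm -> Qw -> Ms
  P3: Vf <- Qw -> Fr -> Ms
  P4: Vf <- Qw -> Ms
Condition 1 (no descendant of Vf in the set): holds — descendants of Vf are {Ms}; none are in {Fr, Mm, Tw}.
Condition 2 (every backdoor path blocked by {Fr, Mm, Tw}):
  P1: blocked at fork node Mm ∈ conditioning set.
  P2: blocked at fork node Mm ∈ conditioning set.
  P3: blocked at chain node Fr ∈ conditioning set.
  P4: open — no interior node is in the conditioning set.
{Fr, Mm, Tw} does not satisfy the backdoor criterion.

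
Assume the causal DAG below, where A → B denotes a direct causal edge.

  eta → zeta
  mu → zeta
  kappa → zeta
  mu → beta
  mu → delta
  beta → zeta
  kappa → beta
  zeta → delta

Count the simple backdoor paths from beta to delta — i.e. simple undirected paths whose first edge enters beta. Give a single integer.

4

A backdoor path from beta to delta is any simple undirected path whose first edge points into beta (i.e. leaves beta via a parent).
Parents of beta: {kappa, mu}.
Enumerating:
  P1: beta <- kappa -> zeta <- mu -> delta
  P2: beta <- kappa -> zeta -> delta
  P3: beta <- mu -> zeta -> delta
  P4: beta <- mu -> delta
That exhausts the simple backdoor paths. Count: 4.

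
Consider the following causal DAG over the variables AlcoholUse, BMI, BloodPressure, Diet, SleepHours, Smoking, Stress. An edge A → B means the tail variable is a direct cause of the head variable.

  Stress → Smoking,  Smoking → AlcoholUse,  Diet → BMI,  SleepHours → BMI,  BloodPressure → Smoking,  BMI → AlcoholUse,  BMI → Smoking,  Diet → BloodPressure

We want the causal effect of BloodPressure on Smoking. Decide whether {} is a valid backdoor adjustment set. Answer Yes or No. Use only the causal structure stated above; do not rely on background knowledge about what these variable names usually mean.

No

Backdoor paths from BloodPressure to Smoking (paths whose first edge points into BloodPressure):
  P1: BloodPressure <- Diet -> BMI -> Smoking
  P2: BloodPressure <- Diet -> BMI -> AlcoholUse <- Smoking
Condition 1 (no descendant of BloodPressure in the set): holds — descendants of BloodPressure are {AlcoholUse, Smoking}; none are in {}.
Condition 2 (every backdoor path blocked by {}):
  P1: open — no interior node is in the conditioning set.
  P2: blocked at collider AlcoholUse (neither it nor any descendant is in the conditioning set).
{} does not satisfy the backdoor criterion.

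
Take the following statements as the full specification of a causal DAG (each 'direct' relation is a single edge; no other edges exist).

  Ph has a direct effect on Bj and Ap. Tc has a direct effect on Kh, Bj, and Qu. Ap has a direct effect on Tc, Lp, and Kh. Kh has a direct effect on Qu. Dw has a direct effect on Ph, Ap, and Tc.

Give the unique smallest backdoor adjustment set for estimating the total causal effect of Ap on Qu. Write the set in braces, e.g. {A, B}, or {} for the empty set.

{Dw}

Variables eligible for adjustment (non-descendants of Ap, excluding Ap and Qu): {Dw, Ph}.
Backdoor paths from Ap to Qu:
  P1: Ap <- Dw -> Ph -> Bj <- Tc -> Kh -> Qu
  P2: Ap <- Dw -> Ph -> Bj <- Tc -> Qu
  P3: Ap <- Dw -> Tc -> Kh -> Qu
  P4: Ap <- Dw -> Tc -> Qu
  P5: Ap <- Ph <- Dw -> Tc -> Kh -> Qu
  P6: Ap <- Ph <- Dw -> Tc -> Qu
  P7: Ap <- Ph -> Bj <- Tc -> Kh -> Qu
  P8: Ap <- Ph -> Bj <- Tc -> Qu
The empty set is not sufficient: P3 (Ap <- Dw -> Tc -> Kh -> Qu) has no collider blocking it and no conditioned non-collider, so it is open.
Try {Dw}:
  P1: blocked at fork node Dw ∈ conditioning set.
  P2: blocked at fork node Dw ∈ conditioning set.
  P3: blocked at fork node Dw ∈ conditioning set.
  P4: blocked at fork node Dw ∈ conditioning set.
  P5: blocked at fork node Dw ∈ conditioning set.
  P6: blocked at fork node Dw ∈ conditioning set.
  P7: blocked at collider Bj (neither it nor any descendant is in the conditioning set).
  P8: blocked at collider Bj (neither it nor any descendant is in the conditioning set).
{Dw} contains no descendant of Ap and blocks every backdoor path.
No other singleton works — e.g. {Ph} leaves P3 open — so {Dw} is the unique smallest valid adjustment set.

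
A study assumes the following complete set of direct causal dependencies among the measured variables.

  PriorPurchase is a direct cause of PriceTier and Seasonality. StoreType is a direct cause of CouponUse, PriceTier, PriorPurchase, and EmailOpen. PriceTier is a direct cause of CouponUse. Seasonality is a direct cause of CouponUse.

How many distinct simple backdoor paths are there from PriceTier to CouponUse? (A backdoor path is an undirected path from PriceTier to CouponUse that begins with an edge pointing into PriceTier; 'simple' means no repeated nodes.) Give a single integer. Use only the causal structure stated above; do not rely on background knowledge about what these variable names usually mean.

A backdoor path from PriceTier to CouponUse is any simple undirected path whose first edge points into PriceTier (i.e. leaves PriceTier via a parent).
Parents of PriceTier: {PriorPurchase, StoreType}.
Enumerating:
  P1: PriceTier <- StoreType -> PriorPurchase -> Seasonality -> CouponUse
  P2: PriceTier <- StoreType -> CouponUse
  P3: PriceTier <- PriorPurchase <- StoreType -> CouponUse
  P4: PriceTier <- PriorPurchase -> Seasonality -> CouponUse
That exhausts the simple backdoor paths. Count: 4.

4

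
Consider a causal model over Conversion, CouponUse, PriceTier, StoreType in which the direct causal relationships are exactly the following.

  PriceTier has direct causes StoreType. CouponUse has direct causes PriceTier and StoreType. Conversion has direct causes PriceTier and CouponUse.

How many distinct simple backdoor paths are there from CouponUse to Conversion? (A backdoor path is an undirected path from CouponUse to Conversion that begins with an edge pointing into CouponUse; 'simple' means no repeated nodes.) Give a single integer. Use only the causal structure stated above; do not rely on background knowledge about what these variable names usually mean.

A backdoor path from CouponUse to Conversion is any simple undirected path whose first edge points into CouponUse (i.e. leaves CouponUse via a parent).
Parents of CouponUse: {PriceTier, StoreType}.
Enumerating:
  P1: CouponUse <- StoreType -> PriceTier -> Conversion
  P2: CouponUse <- PriceTier -> Conversion
That exhausts the simple backdoor paths. Count: 2.

2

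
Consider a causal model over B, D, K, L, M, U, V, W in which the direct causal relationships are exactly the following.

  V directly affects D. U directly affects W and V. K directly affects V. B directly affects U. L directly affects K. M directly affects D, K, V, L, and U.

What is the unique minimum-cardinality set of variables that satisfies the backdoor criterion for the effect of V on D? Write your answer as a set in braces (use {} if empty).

Variables eligible for adjustment (non-descendants of V, excluding V and D): {B, K, L, M, U, W}.
Backdoor paths from V to D:
  P1: V <- M -> D
  P2: V <- U <- M -> D
  P3: V <- K <- M -> D
  P4: V <- K <- L <- M -> D
The empty set is not sufficient: P1 (V <- M -> D) has no collider blocking it and no conditioned non-collider, so it is open.
Try {M}:
  P1: blocked at fork node M ∈ conditioning set.
  P2: blocked at fork node M ∈ conditioning set.
  P3: blocked at fork node M ∈ conditioning set.
  P4: blocked at fork node M ∈ conditioning set.
{M} contains no descendant of V and blocks every backdoor path.
No other singleton works — e.g. {B} leaves P1 open — so {M} is the unique smallest valid adjustment set.

{M}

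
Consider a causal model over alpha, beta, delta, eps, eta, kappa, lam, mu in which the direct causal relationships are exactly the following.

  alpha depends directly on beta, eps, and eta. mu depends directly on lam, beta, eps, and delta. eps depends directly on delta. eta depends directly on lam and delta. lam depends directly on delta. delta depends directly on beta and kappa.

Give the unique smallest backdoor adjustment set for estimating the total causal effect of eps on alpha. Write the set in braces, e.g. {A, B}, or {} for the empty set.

{delta}

Variables eligible for adjustment (non-descendants of eps, excluding eps and alpha): {beta, delta, eta, kappa, lam}.
Backdoor paths from eps to alpha:
  P1: eps <- delta <- beta -> mu <- lam -> eta -> alpha
  P2: eps <- delta <- beta -> alpha
  P3: eps <- delta -> lam -> eta -> alpha
  P4: eps <- delta -> lam -> mu <- beta -> alpha
  P5: eps <- delta -> eta <- lam -> mu <- beta -> alpha
  P6: eps <- delta -> eta -> alpha
  P7: eps <- delta -> mu <- beta -> alpha
  P8: eps <- delta -> mu <- lam -> eta -> alpha
The empty set is not sufficient: P2 (eps <- delta <- beta -> alpha) has no collider blocking it and no conditioned non-collider, so it is open.
Try {delta}:
  P1: blocked at chain node delta ∈ conditioning set.
  P2: blocked at chain node delta ∈ conditioning set.
  P3: blocked at fork node delta ∈ conditioning set.
  P4: blocked at fork node delta ∈ conditioning set.
  P5: blocked at fork node delta ∈ conditioning set.
  P6: blocked at fork node delta ∈ conditioning set.
  P7: blocked at fork node delta ∈ conditioning set.
  P8: blocked at fork node delta ∈ conditioning set.
{delta} contains no descendant of eps and blocks every backdoor path.
No other singleton works — e.g. {beta} leaves P3 open — so {delta} is the unique smallest valid adjustment set.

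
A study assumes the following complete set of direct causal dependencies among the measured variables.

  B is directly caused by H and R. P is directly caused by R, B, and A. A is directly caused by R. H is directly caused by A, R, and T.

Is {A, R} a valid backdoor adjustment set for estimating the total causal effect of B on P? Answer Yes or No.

Backdoor paths from B to P (paths whose first edge points into B):
  P1: B <- R -> A -> P
  P2: B <- R -> H <- A -> P
  P3: B <- R -> P
  P4: B <- H <- R -> A -> P
  P5: B <- H <- R -> P
  P6: B <- H <- A <- R -> P
  P7: B <- H <- A -> P
Condition 1 (no descendant of B in the set): holds — descendants of B are {P}; none are in {A, R}.
Condition 2 (every backdoor path blocked by {A, R}):
  P1: blocked at fork node R ∈ conditioning set.
  P2: blocked at fork node R ∈ conditioning set.
  P3: blocked at fork node R ∈ conditioning set.
  P4: blocked at fork node R ∈ conditioning set.
  P5: blocked at fork node R ∈ conditioning set.
  P6: blocked at chain node A ∈ conditioning set.
  P7: blocked at fork node A ∈ conditioning set.
{A, R} satisfies the backdoor criterion.

Yes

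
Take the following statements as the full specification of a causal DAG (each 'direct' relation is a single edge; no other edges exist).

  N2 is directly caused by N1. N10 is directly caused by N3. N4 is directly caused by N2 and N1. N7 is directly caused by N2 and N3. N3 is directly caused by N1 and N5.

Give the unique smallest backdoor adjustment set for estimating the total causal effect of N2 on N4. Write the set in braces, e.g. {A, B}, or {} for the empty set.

{N1}

Variables eligible for adjustment (non-descendants of N2, excluding N2 and N4): {N1, N10, N3, N5}.
Backdoor paths from N2 to N4:
  P1: N2 <- N1 -> N4
The empty set is not sufficient: P1 (N2 <- N1 -> N4) has no collider blocking it and no conditioned non-collider, so it is open.
Try {N1}:
  P1: blocked at fork node N1 ∈ conditioning set.
{N1} contains no descendant of N2 and blocks every backdoor path.
No other singleton works — e.g. {N5} leaves P1 open — so {N1} is the unique smallest valid adjustment set.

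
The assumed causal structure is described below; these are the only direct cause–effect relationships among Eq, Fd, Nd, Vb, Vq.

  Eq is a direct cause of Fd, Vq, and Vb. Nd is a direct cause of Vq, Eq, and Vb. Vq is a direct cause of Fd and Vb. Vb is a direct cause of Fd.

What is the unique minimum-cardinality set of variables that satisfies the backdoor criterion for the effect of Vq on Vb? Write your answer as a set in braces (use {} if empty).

{Eq, Nd}

Variables eligible for adjustment (non-descendants of Vq, excluding Vq and Vb): {Eq, Nd}.
Backdoor paths from Vq to Vb:
  P1: Vq <- Nd -> Eq -> Vb
  P2: Vq <- Nd -> Eq -> Fd <- Vb
  P3: Vq <- Nd -> Vb
  P4: Vq <- Eq <- Nd -> Vb
  P5: Vq <- Eq -> Vb
  P6: Vq <- Eq -> Fd <- Vb
The empty set is not sufficient: P1 (Vq <- Nd -> Eq -> Vb) has no collider blocking it and no conditioned non-collider, so it is open.
Try {Eq, Nd}:
  P1: blocked at fork node Nd ∈ conditioning set.
  P2: blocked at fork node Nd ∈ conditioning set.
  P3: blocked at fork node Nd ∈ conditioning set.
  P4: blocked at chain node Eq ∈ conditioning set.
  P5: blocked at fork node Eq ∈ conditioning set.
  P6: blocked at fork node Eq ∈ conditioning set.
{Eq, Nd} contains no descendant of Vq and blocks every backdoor path.
Every element of {Eq, Nd} is needed (dropping Eq leaves P5 open; dropping Nd leaves P3 open), so no proper subset is valid.
Among all size-2 subsets of the eligible variables, only {Eq, Nd} blocks every backdoor path, so it is the unique smallest valid adjustment set.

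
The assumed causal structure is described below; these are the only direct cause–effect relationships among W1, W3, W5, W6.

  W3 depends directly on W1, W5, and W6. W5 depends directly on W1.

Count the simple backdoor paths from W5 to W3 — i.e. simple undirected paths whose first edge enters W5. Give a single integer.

A backdoor path from W5 to W3 is any simple undirected path whose first edge points into W5 (i.e. leaves W5 via a parent).
Parents of W5: {W1}.
Enumerating:
  P1: W5 <- W1 -> W3
That exhausts the simple backdoor paths. Count: 1.

1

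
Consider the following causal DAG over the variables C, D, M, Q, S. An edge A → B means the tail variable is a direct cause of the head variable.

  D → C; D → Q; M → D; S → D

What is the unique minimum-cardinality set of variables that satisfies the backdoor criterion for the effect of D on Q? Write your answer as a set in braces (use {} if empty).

Variables eligible for adjustment (non-descendants of D, excluding D and Q): {M, S}.
Backdoor paths from D to Q:
  (none)
With no backdoor paths the empty set already satisfies the criterion, and it is trivially minimal.

{}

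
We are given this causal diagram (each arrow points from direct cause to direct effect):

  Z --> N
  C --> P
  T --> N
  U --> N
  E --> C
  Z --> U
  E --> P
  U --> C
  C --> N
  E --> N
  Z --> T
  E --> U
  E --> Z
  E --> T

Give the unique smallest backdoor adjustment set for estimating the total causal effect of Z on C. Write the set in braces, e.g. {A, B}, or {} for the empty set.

{E}

Variables eligible for adjustment (non-descendants of Z, excluding Z and C): {E}.
Backdoor paths from Z to C:
  P1: Z <- E -> U -> C
  P2: Z <- E -> U -> N <- C
  P3: Z <- E -> C
  P4: Z <- E -> T -> N <- U -> C
  P5: Z <- E -> T -> N <- C
  P6: Z <- E -> P <- C
  P7: Z <- E -> N <- U -> C
  P8: Z <- E -> N <- C
The empty set is not sufficient: P1 (Z <- E -> U -> C) has no collider blocking it and no conditioned non-collider, so it is open.
Try {E}:
  P1: blocked at fork node E ∈ conditioning set.
  P2: blocked at fork node E ∈ conditioning set.
  P3: blocked at fork node E ∈ conditioning set.
  P4: blocked at fork node E ∈ conditioning set.
  P5: blocked at fork node E ∈ conditioning set.
  P6: blocked at fork node E ∈ conditioning set.
  P7: blocked at fork node E ∈ conditioning set.
  P8: blocked at fork node E ∈ conditioning set.
{E} contains no descendant of Z and blocks every backdoor path.
{E} is the unique smallest valid adjustment set.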